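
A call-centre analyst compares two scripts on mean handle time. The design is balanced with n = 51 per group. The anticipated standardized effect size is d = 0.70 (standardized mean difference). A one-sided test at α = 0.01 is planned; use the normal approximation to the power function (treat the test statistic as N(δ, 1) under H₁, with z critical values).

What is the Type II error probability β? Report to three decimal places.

β ≈ 0.113

Noncentrality parameter: δ = d·√(n/2) = 0.70 × √(51/2) = 3.5348
Critical value for a one-sided test at α = 0.01: z_α = 2.326.
Power = P(Z > 2.326 − δ) = Φ(1.208) = 0.8866.
Type II error: β = 1 − power = 1 − 0.8866 = 0.1134.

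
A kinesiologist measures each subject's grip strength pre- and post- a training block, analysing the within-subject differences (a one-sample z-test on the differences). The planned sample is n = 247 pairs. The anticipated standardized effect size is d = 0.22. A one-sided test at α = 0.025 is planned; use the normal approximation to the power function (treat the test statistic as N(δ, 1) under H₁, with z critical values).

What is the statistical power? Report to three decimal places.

Power ≈ 0.933

Noncentrality parameter: δ = d·√n = 0.22 × √247 = 3.4576
One-sided α = 0.025 → critical value z_{0.025} = 1.960.
Power = Φ(δ − 1.960) = Φ(1.498) = 0.9329.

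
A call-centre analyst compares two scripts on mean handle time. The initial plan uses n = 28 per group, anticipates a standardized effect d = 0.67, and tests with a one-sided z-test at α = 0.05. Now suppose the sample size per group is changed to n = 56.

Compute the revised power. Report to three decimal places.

With n = 56 per group: δ = d·√(n/2) = 0.67 × √(56/2) = 3.5453. Critical value z_{0.05} = 1.645.
Revised power = P(Z > 1.645 − δ) = Φ(1.900) = 0.9713.

Power ≈ 0.971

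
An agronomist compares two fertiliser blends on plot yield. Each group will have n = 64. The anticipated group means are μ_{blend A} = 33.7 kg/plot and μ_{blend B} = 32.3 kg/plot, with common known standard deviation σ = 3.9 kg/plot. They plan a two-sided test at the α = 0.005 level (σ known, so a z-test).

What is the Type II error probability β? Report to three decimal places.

β ≈ 0.781

Standardized effect: d = |μ_{blend A} − μ_{blend B}| / σ = |33.7 − 32.3| / 3.9 = 0.3590
Noncentrality parameter: δ = d·√(n/2) = 0.3590 × √(64/2) = 2.0307
Two-sided α = 0.005 → critical value z_{0.0025} = 2.807.
Power = Φ(δ − 2.807) + Φ(−δ − 2.807) = Φ(-0.776) + Φ(-4.838) = 0.2188 + 0.0000 = 0.2188.
Type II error: β = 1 − power = 1 − 0.2188 = 0.7812.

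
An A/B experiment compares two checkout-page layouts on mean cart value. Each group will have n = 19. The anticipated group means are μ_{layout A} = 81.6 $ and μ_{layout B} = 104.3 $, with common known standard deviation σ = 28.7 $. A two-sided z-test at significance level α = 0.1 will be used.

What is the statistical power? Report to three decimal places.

Standardized effect: d = |μ_{layout A} − μ_{layout B}| / σ = |81.6 − 104.3| / 28.7 = 0.7909
Noncentrality parameter: δ = d·√(n/2) = 0.7909 × √(19/2) = 2.4378
Critical value for a two-sided test at α = 0.1: z_{α/2} = 1.645.
Power = Φ(δ − 1.645) + Φ(−δ − 1.645) = Φ(0.793) + Φ(-4.083) = 0.7861 + 0.0000 = 0.7861.

Power ≈ 0.786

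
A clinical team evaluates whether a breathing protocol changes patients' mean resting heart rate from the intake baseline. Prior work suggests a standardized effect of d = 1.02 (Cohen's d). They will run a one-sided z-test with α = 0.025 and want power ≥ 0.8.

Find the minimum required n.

For power 0.8 need Φ(δ − z_{0.025}) = 0.8, so δ = z_{0.025} + z_{0.20} = 1.960 + 0.842 = 2.802.
δ = d·√n ⇒ n = (δ/d)² = (2.802 / 1.02)² = 7.54.
Round up to the next whole unit.

n = 8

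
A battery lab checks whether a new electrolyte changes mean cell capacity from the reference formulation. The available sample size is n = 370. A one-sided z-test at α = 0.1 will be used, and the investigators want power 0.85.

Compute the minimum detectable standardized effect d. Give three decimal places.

d ≈ 0.121

Required noncentrality: δ = z_{0.1} + z_{0.15} = 1.282 + 1.036 = 2.318.
δ = d·√n ⇒ d = δ/√n = 2.318/√370 = 0.1205.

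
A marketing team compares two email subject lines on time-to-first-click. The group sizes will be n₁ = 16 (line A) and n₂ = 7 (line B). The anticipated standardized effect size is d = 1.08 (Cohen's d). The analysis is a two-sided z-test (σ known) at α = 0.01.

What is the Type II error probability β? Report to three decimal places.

β ≈ 0.576

Noncentrality parameter: δ = d / √(1/n₁ + 1/n₂) = 1.08 / √(1/16 + 1/7) = 2.3832
Critical value for a two-sided test at α = 0.01: z_{α/2} = 2.576.
Power = Φ(δ − 2.576) + Φ(−δ − 2.576) = Φ(-0.193) + Φ(-4.959) = 0.4236 + 0.0000 = 0.4236.
Type II error: β = 1 − power = 1 − 0.4236 = 0.5764.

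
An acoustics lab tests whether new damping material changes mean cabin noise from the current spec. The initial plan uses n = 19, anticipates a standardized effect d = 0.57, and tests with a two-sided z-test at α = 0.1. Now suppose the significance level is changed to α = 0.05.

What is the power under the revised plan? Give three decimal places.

δ = d·√n = 0.57 × √19 = 2.4846 (unchanged). New critical value: z_{0.025} = 1.960.
Revised power = Φ(δ − 1.960) + Φ(−δ − 1.960) = Φ(0.525) + Φ(-4.445) = 0.7001 + 0.0000 = 0.7001.

Power ≈ 0.700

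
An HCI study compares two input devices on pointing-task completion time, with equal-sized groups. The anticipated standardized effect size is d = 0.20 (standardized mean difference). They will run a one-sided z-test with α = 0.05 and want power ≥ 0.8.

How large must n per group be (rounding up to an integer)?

For power 0.8 need Φ(δ − z_{0.05}) = 0.8, so δ = z_{0.05} + z_{0.20} = 1.645 + 0.842 = 2.486.
δ = d·√(n/2) ⇒ n = 2(δ/d)² = 2 × (2.486 / 0.20)² = 309.13.
Round up to the next whole unit.

n = 310 per group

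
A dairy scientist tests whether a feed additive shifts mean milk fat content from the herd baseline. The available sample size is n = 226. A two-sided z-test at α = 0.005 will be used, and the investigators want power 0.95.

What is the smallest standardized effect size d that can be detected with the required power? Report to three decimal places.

d ≈ 0.296

Need Φ(δ − 2.807) = 0.95, so δ = 2.807 + 1.645 = 4.452.
(The second rejection-region term Φ(−δ − z_{α/2}) is negligible and dropped.)
δ = d·√n ⇒ d = δ/√n = 4.452/√226 = 0.2961.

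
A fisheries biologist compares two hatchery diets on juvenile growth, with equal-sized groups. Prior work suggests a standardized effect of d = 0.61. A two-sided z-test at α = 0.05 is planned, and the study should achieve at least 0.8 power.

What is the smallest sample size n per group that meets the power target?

n = 43 per group

Set Φ(δ − 1.960) = 0.8; then δ − 1.960 = Φ⁻¹(0.8) = 0.842, giving δ = 2.802.
(For δ > 0 the lower-tail rejection region contributes negligibly to power, so the one-term inversion is standard.)
δ = d·√(n/2) ⇒ n = 2(δ/d)² = 2 × (2.802 / 0.61)² = 42.19.
Round up to the next whole unit.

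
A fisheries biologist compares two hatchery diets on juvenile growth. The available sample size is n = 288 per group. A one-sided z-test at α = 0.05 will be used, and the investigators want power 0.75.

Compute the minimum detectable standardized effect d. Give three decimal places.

Required noncentrality: δ = z_{0.05} + z_{0.25} = 1.645 + 0.674 = 2.319.
δ = d·√(n/2) ⇒ d = δ/√(n/2) = 2.319/√(288/2) = 0.1933.

d ≈ 0.193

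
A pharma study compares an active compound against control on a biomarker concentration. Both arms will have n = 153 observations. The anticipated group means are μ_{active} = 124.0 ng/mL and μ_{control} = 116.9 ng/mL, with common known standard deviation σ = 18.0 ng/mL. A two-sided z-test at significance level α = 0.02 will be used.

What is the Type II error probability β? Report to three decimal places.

β ≈ 0.131

Standardized effect: d = |μ_{active} − μ_{control}| / σ = |124.0 − 116.9| / 18.0 = 0.3944
Noncentrality parameter: δ = d·√(n/2) = 0.3944 × √(153/2) = 3.4500
Two-sided α = 0.02 → critical value z_{0.01} = 2.326.
Power = Φ(δ − 2.326) + Φ(−δ − 2.326) = Φ(1.124) + Φ(-5.776) = 0.8694 + 0.0000 = 0.8694.
Type II error: β = 1 − power = 1 − 0.8694 = 0.1306.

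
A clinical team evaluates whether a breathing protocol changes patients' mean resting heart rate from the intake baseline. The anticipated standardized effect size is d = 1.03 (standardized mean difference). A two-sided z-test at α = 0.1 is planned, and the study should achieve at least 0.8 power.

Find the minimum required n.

n = 6

For power 0.8 need Φ(δ − z_{0.05}) = 0.8, so δ = z_{0.05} + z_{0.20} = 1.645 + 0.842 = 2.486.
(Ignoring the negligible lower-tail rejection probability gives the usual closed-form inversion.)
δ = d·√n ⇒ n = (δ/d)² = (2.486 / 1.03)² = 5.83.
Rounding up, n = 6.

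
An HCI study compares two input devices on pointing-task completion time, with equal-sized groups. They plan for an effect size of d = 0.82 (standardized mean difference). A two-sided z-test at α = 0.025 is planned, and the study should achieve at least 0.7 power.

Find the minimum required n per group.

Set Φ(δ − 2.241) = 0.7; then δ − 2.241 = Φ⁻¹(0.7) = 0.524, giving δ = 2.766.
(The Φ(−δ − z_{α/2}) term is vanishingly small for δ > 0 and is dropped in the standard sample-size formula.)
δ = d·√(n/2) ⇒ n = 2(δ/d)² = 2 × (2.766 / 0.82)² = 22.75.
Rounding up, n = 23 per group.

n = 23 per group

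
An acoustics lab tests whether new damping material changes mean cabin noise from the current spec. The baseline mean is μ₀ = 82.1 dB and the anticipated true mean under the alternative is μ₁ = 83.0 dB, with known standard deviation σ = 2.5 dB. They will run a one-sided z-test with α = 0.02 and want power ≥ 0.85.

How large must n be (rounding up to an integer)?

Standardized effect: d = |μ₁ − μ₀| / σ = |83.0 − 82.1| / 2.5 = 0.3600
Set Φ(δ − 2.054) = 0.85; then δ − 2.054 = Φ⁻¹(0.85) = 1.036, giving δ = 3.090.
δ = d·√n ⇒ n = (δ/d)² = (3.090 / 0.3600)² = 73.68.
Rounding up, n = 74.

n = 74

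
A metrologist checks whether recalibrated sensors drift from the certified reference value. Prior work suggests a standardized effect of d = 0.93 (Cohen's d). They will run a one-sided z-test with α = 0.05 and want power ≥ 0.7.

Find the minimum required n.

n = 6

For power 0.7 need Φ(δ − z_{0.05}) = 0.7, so δ = z_{0.05} + z_{0.30} = 1.645 + 0.524 = 2.169.
δ = d·√n ⇒ n = (δ/d)² = (2.169 / 0.93)² = 5.44.
Rounding up, n = 6.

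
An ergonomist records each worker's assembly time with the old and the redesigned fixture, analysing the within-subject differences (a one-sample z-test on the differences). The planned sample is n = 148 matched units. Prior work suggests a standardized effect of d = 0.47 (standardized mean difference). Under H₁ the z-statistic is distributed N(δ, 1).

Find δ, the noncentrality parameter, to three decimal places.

δ ≈ 5.718

δ = d·√n = 0.47 × √148 = 5.7178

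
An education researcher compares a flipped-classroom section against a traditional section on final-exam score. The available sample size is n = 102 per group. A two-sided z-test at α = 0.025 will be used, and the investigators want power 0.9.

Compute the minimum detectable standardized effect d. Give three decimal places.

d ≈ 0.493

Need Φ(δ − 2.241) = 0.9, so δ = 2.241 + 1.282 = 3.523.
(Lower-tail contribution to power is negligible for δ > 0.)
δ = d·√(n/2) ⇒ d = δ/√(n/2) = 3.523/√(102/2) = 0.4933.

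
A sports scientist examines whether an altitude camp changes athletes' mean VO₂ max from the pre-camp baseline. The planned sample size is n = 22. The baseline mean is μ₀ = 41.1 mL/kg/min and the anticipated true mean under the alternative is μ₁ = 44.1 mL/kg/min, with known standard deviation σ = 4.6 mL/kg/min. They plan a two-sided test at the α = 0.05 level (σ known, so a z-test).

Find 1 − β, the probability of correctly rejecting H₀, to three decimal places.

Power ≈ 0.864

Standardized effect: d = |μ₁ − μ₀| / σ = |44.1 − 41.1| / 4.6 = 0.6522
Noncentrality parameter: δ = d·√n = 0.6522 × √22 = 3.0590
Critical value for a two-sided test at α = 0.05: z_{α/2} = 1.960.
Power = Φ(δ − 1.960) + Φ(−δ − 1.960) = Φ(1.099) + Φ(-5.019) = 0.8641 + 0.0000 = 0.8641.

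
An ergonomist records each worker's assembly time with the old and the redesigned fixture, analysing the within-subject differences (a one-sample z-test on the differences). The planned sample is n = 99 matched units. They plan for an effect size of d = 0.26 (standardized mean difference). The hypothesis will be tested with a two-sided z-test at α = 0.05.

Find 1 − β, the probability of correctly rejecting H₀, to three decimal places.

Noncentrality parameter: δ = d·√n = 0.26 × √99 = 2.5870
Critical value for a two-sided test at α = 0.05: z_{α/2} = 1.960.
Power = Φ(δ − 1.960) + Φ(−δ − 1.960) = Φ(0.627) + Φ(-4.547) = 0.7347 + 0.0000 = 0.7347.

Power ≈ 0.735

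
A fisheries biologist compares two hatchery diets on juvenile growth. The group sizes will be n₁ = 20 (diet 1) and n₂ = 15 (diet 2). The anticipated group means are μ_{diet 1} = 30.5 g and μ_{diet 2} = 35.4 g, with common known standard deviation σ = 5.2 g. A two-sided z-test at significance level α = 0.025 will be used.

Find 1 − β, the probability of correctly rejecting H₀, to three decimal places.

Standardized effect: d = |μ_{diet 1} − μ_{diet 2}| / σ = |30.5 − 35.4| / 5.2 = 0.9423
Noncentrality parameter: δ = d / √(1/n₁ + 1/n₂) = 0.9423 / √(1/20 + 1/15) = 2.7588
Critical value for a two-sided test at α = 0.025: z_{α/2} = 2.241.
Power = Φ(δ − 2.241) + Φ(−δ − 2.241) = Φ(0.517) + Φ(-5.000) = 0.6976 + 0.0000 = 0.6976.

Power ≈ 0.698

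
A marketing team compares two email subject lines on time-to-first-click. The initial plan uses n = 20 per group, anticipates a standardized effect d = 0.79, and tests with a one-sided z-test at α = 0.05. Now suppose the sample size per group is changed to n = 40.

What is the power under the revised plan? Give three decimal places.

With n = 40 per group: δ = d·√(n/2) = 0.79 × √(40/2) = 3.5330. Critical value z_{0.05} = 1.645.
Revised power = Φ(δ − 1.645) = Φ(1.888) = 0.9705.

Power ≈ 0.970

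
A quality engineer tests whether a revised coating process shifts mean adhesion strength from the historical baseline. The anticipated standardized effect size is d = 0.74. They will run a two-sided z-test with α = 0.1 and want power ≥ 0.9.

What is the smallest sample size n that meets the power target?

For power 0.9 need Φ(δ − z_{0.05}) = 0.9, so δ = z_{0.05} + z_{0.10} = 1.645 + 1.282 = 2.926.
(The Φ(−δ − z_{α/2}) term is vanishingly small for δ > 0 and is dropped in the standard sample-size formula.)
δ = d·√n ⇒ n = (δ/d)² = (2.926 / 0.74)² = 15.64.
Round up to the next whole unit.

n = 16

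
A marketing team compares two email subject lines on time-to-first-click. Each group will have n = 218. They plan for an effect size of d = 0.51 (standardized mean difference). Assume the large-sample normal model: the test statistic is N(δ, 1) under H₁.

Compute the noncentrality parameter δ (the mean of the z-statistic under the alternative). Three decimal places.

δ ≈ 5.325

The noncentrality parameter scales effect size by the design's sample-size factor: δ = d·√(n/2) = 0.51 × √(218/2) = 5.3246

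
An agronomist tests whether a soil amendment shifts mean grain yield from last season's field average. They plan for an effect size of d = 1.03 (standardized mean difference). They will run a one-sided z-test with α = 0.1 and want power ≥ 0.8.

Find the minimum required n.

For power 0.8 need Φ(δ − z_{0.1}) = 0.8, so δ = z_{0.1} + z_{0.20} = 1.282 + 0.842 = 2.123.
δ = d·√n ⇒ n = (δ/d)² = (2.123 / 1.03)² = 4.25.
Round up to the next whole unit.

n = 5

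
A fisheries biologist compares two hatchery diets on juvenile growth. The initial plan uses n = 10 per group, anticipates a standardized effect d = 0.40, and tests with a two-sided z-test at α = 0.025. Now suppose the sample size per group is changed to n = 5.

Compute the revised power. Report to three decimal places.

Power ≈ 0.056

With n = 5 per group: δ = d·√(n/2) = 0.40 × √(5/2) = 0.6325. Critical value z_{0.0125} = 2.241.
Revised power = Φ(δ − 2.241) + Φ(−δ − 2.241) = Φ(-1.609) + Φ(-2.874) = 0.0538 + 0.0020 = 0.0558.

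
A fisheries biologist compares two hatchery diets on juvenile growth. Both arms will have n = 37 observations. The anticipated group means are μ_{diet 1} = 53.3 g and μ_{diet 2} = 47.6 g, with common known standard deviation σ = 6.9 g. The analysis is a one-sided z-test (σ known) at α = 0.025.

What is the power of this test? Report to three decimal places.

Power ≈ 0.944

Standardized effect: d = |μ_{diet 1} − μ_{diet 2}| / σ = |53.3 − 47.6| / 6.9 = 0.8261
Noncentrality parameter: δ = d·√(n/2) = 0.8261 × √(37/2) = 3.5531
One-sided α = 0.025 → critical value z_{0.025} = 1.960.
Power = P(Z > 1.960 − δ) = Φ(1.593) = 0.9444.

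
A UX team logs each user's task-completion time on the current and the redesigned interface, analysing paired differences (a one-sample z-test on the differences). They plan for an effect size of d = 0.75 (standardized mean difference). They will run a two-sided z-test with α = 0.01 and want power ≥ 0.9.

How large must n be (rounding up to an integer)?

For power 0.9 need Φ(δ − z_{0.005}) = 0.9, so δ = z_{0.005} + z_{0.10} = 2.576 + 1.282 = 3.857.
(Ignoring the negligible lower-tail rejection probability gives the usual closed-form inversion.)
δ = d·√n ⇒ n = (δ/d)² = (3.857 / 0.75)² = 26.45.
Round up to the next whole unit.

n = 27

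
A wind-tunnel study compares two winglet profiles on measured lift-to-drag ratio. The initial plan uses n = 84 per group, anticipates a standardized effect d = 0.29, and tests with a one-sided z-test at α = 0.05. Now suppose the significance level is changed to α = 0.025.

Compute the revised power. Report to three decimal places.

δ = d·√(n/2) = 0.29 × √(84/2) = 1.8794 (unchanged). New critical value: z_{0.025} = 1.960.
Revised power = Φ(δ − 1.960) = Φ(-0.081) = 0.4679.

Power ≈ 0.468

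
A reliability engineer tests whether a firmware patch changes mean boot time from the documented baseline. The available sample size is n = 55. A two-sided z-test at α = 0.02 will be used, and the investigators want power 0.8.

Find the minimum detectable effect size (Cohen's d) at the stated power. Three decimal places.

Required noncentrality: δ = z_{0.01} + z_{0.20} = 2.326 + 0.842 = 3.168.
(Lower-tail contribution to power is negligible for δ > 0.)
δ = d·√n ⇒ d = δ/√n = 3.168/√55 = 0.4272.

d ≈ 0.427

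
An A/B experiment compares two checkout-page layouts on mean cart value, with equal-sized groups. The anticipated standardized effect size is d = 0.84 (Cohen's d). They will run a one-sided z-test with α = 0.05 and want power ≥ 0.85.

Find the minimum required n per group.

For power 0.85 need Φ(δ − z_{0.05}) = 0.85, so δ = z_{0.05} + z_{0.15} = 1.645 + 1.036 = 2.681.
δ = d·√(n/2) ⇒ n = 2(δ/d)² = 2 × (2.681 / 0.84)² = 20.38.
Round up to the next whole unit.

n = 21 per group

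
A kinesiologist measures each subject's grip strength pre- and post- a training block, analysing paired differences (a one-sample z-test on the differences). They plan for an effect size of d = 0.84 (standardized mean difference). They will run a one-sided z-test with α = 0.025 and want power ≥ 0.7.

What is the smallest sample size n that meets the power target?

n = 9

For power 0.7 need Φ(δ − z_{0.025}) = 0.7, so δ = z_{0.025} + z_{0.30} = 1.960 + 0.524 = 2.484.
δ = d·√n ⇒ n = (δ/d)² = (2.484 / 0.84)² = 8.75.
Rounding up, n = 9.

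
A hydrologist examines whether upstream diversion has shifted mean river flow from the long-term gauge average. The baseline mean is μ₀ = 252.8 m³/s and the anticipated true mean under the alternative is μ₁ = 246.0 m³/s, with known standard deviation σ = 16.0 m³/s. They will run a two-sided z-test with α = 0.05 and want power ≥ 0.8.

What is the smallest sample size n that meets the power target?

Standardized effect: d = |μ₁ − μ₀| / σ = |246.0 − 252.8| / 16.0 = 0.4250
Set Φ(δ − 1.960) = 0.8; then δ − 1.960 = Φ⁻¹(0.8) = 0.842, giving δ = 2.802.
(For δ > 0 the lower-tail rejection region contributes negligibly to power, so the one-term inversion is standard.)
δ = d·√n ⇒ n = (δ/d)² = (2.802 / 0.4250)² = 43.45.
Rounding up, n = 44.

n = 44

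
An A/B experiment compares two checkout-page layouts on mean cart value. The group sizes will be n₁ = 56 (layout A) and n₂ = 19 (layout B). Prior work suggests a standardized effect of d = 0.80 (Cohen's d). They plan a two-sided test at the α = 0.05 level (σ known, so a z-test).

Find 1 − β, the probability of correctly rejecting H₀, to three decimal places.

Power ≈ 0.854

Noncentrality parameter: δ = d / √(1/n₁ + 1/n₂) = 0.80 / √(1/56 + 1/19) = 3.0132
Two-sided α = 0.05 → critical value z_{0.025} = 1.960.
Power = Φ(δ − 1.960) + Φ(−δ − 1.960) = Φ(1.053) + Φ(-4.973) = 0.8539 + 0.0000 = 0.8539.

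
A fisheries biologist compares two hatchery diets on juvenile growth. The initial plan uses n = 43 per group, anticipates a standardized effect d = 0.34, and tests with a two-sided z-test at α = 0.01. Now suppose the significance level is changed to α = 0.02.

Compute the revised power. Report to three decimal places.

Power ≈ 0.227

δ = d·√(n/2) = 0.34 × √(43/2) = 1.5765 (unchanged). New critical value: z_{0.01} = 2.326.
Revised power = Φ(δ − 2.326) + Φ(−δ − 2.326) = Φ(-0.750) + Φ(-3.903) = 0.2267 + 0.0000 = 0.2267.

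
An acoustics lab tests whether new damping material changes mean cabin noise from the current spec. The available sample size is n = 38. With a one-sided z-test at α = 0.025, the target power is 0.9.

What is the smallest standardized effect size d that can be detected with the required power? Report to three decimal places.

d ≈ 0.526

Required noncentrality: δ = z_{0.025} + z_{0.10} = 1.960 + 1.282 = 3.242.
δ = d·√n ⇒ d = δ/√n = 3.242/√38 = 0.5258.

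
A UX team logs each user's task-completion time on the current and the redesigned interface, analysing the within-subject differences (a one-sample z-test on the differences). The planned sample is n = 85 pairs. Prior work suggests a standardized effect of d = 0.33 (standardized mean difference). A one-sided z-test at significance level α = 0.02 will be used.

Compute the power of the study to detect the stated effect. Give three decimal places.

Power ≈ 0.839

Noncentrality parameter: δ = d·√n = 0.33 × √85 = 3.0424
Critical value for a one-sided test at α = 0.02: z_α = 2.054.
Power = Φ(δ − 2.054) = Φ(0.989) = 0.8386.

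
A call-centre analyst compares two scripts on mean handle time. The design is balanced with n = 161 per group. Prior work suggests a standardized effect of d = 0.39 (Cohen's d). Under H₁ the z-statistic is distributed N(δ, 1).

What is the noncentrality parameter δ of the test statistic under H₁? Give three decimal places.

The noncentrality parameter scales effect size by the design's sample-size factor: δ = d·√(n/2) = 0.39 × √(161/2) = 3.4991

δ ≈ 3.499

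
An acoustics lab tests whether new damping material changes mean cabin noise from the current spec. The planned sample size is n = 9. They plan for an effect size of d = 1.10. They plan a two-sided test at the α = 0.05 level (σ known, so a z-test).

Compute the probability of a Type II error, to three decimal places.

Noncentrality parameter: δ = d·√n = 1.10 × √9 = 3.3000
Two-sided α = 0.05 → critical value z_{0.025} = 1.960.
Power = Φ(δ − 1.960) + Φ(−δ − 1.960) = Φ(1.340) + Φ(-5.260) = 0.9099 + 0.0000 = 0.9099.
Type II error: β = 1 − power = 1 − 0.9099 = 0.0901.

β ≈ 0.090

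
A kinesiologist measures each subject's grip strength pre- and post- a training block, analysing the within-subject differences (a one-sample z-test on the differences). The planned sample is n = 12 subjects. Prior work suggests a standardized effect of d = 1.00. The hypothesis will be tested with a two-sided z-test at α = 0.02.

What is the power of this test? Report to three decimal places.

Power ≈ 0.872

Noncentrality parameter: δ = d·√n = 1.00 × √12 = 3.4641
Two-sided α = 0.02 → critical value z_{0.01} = 2.326.
Power = Φ(δ − 2.326) + Φ(−δ − 2.326) = Φ(1.138) + Φ(-5.790) = 0.8724 + 0.0000 = 0.8724.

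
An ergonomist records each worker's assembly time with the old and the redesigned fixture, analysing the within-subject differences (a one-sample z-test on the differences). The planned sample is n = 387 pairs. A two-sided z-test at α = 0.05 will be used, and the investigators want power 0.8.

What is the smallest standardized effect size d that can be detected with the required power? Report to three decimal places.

d ≈ 0.142

Required noncentrality: δ = z_{0.025} + z_{0.20} = 1.960 + 0.842 = 2.802.
(Lower-tail contribution to power is negligible for δ > 0.)
δ = d·√n ⇒ d = δ/√n = 2.802/√387 = 0.1424.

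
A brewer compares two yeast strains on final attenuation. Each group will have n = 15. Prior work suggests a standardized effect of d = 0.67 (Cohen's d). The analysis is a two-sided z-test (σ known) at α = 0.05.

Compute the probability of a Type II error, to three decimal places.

β ≈ 0.550

Noncentrality parameter: δ = d·√(n/2) = 0.67 × √(15/2) = 1.8349
Two-sided α = 0.05 → critical value z_{0.025} = 1.960.
Power = Φ(δ − 1.960) + Φ(−δ − 1.960) = Φ(-0.125) + Φ(-3.795) = 0.4502 + 0.0001 = 0.4503.
Type II error: β = 1 − power = 1 − 0.4503 = 0.5497.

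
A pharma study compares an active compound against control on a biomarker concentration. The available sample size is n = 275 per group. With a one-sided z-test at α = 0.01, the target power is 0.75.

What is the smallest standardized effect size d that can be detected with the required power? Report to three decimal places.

Required noncentrality: δ = z_{0.01} + z_{0.25} = 2.326 + 0.674 = 3.001.
δ = d·√(n/2) ⇒ d = δ/√(n/2) = 3.001/√(275/2) = 0.2559.

d ≈ 0.256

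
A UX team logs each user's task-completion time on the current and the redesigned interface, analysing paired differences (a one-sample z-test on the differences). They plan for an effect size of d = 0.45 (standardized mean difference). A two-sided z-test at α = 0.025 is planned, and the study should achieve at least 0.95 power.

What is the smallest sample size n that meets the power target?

n = 75

Set Φ(δ − 2.241) = 0.95; then δ − 2.241 = Φ⁻¹(0.95) = 1.645, giving δ = 3.886.
(For δ > 0 the lower-tail rejection region contributes negligibly to power, so the one-term inversion is standard.)
δ = d·√n ⇒ n = (δ/d)² = (3.886 / 0.45)² = 74.58.
Round up to the next whole unit.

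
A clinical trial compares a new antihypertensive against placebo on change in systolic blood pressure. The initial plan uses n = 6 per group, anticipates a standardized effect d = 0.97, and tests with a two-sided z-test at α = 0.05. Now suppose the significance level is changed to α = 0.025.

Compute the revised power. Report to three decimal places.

δ = d·√(n/2) = 0.97 × √(6/2) = 1.6801 (unchanged). New critical value: z_{0.0125} = 2.241.
Revised power = Φ(δ − 2.241) + Φ(−δ − 2.241) = Φ(-0.561) + Φ(-3.921) = 0.2873 + 0.0000 = 0.2873.

Power ≈ 0.287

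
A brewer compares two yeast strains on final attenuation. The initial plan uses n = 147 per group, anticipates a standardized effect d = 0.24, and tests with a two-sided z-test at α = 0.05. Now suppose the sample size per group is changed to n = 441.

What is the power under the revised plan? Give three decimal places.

Power ≈ 0.946

With n = 441 per group: δ = d·√(n/2) = 0.24 × √(441/2) = 3.5638. Critical value z_{0.025} = 1.960.
Revised power = Φ(δ − 1.960) + Φ(−δ − 1.960) = Φ(1.604) + Φ(-5.524) = 0.9456 + 0.0000 = 0.9456.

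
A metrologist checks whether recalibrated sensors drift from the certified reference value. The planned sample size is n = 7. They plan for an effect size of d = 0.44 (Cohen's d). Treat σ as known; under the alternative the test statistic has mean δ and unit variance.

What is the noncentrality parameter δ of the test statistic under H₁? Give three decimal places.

The noncentrality parameter scales effect size by the design's sample-size factor: δ = d·√n = 0.44 × √7 = 1.1641

δ ≈ 1.164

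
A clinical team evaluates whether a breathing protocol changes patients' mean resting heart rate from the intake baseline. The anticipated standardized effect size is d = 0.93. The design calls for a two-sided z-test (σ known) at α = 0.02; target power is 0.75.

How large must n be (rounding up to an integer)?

n = 11

For power 0.75 need Φ(δ − z_{0.01}) = 0.75, so δ = z_{0.01} + z_{0.25} = 2.326 + 0.674 = 3.001.
(For δ > 0 the lower-tail rejection region contributes negligibly to power, so the one-term inversion is standard.)
δ = d·√n ⇒ n = (δ/d)² = (3.001 / 0.93)² = 10.41.
Rounding up, n = 11.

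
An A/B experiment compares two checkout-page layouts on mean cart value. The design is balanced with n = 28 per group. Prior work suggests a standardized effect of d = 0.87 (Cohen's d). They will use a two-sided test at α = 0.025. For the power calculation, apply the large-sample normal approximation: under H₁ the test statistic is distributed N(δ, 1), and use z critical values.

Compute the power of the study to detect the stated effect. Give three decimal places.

Noncentrality parameter: δ = d·√(n/2) = 0.87 × √(28/2) = 3.2552
Critical value for a two-sided test at α = 0.025: z_{α/2} = 2.241.
Power = Φ(δ − 2.241) + Φ(−δ − 2.241) = Φ(1.014) + Φ(-5.497) = 0.8447 + 0.0000 = 0.8447.

Power ≈ 0.845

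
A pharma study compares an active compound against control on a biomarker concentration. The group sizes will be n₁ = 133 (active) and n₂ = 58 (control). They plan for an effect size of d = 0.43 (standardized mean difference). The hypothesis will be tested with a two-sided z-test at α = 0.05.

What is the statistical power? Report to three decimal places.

Noncentrality parameter: δ = d / √(1/n₁ + 1/n₂) = 0.43 / √(1/133 + 1/58) = 2.7327
Two-sided α = 0.05 → critical value z_{0.025} = 1.960.
Power = Φ(δ − 1.960) + Φ(−δ − 1.960) = Φ(0.773) + Φ(-4.693) = 0.7802 + 0.0000 = 0.7802.

Power ≈ 0.780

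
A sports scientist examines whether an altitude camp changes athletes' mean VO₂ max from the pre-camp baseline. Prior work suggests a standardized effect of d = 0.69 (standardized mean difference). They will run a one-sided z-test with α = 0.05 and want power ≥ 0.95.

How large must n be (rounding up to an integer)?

For power 0.95 need Φ(δ − z_{0.05}) = 0.95, so δ = z_{0.05} + z_{0.05} = 1.645 + 1.645 = 3.290.
δ = d·√n ⇒ n = (δ/d)² = (3.290 / 0.69)² = 22.73.
Round up to the next whole unit.

n = 23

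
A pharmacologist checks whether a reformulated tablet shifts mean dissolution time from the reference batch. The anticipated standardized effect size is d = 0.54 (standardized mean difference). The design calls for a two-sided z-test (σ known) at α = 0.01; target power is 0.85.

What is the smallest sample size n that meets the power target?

n = 45

Set Φ(δ − 2.576) = 0.85; then δ − 2.576 = Φ⁻¹(0.85) = 1.036, giving δ = 3.612.
(Ignoring the negligible lower-tail rejection probability gives the usual closed-form inversion.)
δ = d·√n ⇒ n = (δ/d)² = (3.612 / 0.54)² = 44.75.
Rounding up, n = 45.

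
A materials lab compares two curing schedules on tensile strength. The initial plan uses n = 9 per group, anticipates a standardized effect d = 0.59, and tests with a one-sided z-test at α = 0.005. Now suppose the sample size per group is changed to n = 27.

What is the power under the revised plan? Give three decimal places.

Power ≈ 0.342

With n = 27 per group: δ = d·√(n/2) = 0.59 × √(27/2) = 2.1678. Critical value z_{0.005} = 2.576.
Revised power = P(Z > 2.576 − δ) = Φ(-0.408) = 0.3416.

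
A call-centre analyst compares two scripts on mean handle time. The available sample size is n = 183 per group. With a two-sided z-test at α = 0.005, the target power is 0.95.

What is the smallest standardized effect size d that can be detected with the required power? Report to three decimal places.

Need Φ(δ − 2.807) = 0.95, so δ = 2.807 + 1.645 = 4.452.
(Lower-tail contribution to power is negligible for δ > 0.)
δ = d·√(n/2) ⇒ d = δ/√(n/2) = 4.452/√(183/2) = 0.4654.

d ≈ 0.465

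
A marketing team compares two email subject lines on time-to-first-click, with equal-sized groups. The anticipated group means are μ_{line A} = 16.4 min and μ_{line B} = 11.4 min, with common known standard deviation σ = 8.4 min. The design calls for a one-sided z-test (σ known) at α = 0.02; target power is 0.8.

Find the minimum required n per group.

n = 48 per group

Standardized effect: d = |μ_{line A} − μ_{line B}| / σ = |16.4 − 11.4| / 8.4 = 0.5952
For power 0.8 need Φ(δ − z_{0.02}) = 0.8, so δ = z_{0.02} + z_{0.20} = 2.054 + 0.842 = 2.895.
δ = d·√(n/2) ⇒ n = 2(δ/d)² = 2 × (2.895 / 0.5952)² = 47.32.
Rounding up, n = 48 per group.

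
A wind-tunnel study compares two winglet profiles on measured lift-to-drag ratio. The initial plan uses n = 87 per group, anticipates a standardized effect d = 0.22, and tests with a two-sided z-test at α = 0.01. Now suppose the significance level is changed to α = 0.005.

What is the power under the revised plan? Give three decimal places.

δ = d·√(n/2) = 0.22 × √(87/2) = 1.4510 (unchanged). New critical value: z_{0.0025} = 2.807.
Revised power = Φ(δ − 2.807) + Φ(−δ − 2.807) = Φ(-1.356) + Φ(-4.258) = 0.0875 + 0.0000 = 0.0876.

Power ≈ 0.088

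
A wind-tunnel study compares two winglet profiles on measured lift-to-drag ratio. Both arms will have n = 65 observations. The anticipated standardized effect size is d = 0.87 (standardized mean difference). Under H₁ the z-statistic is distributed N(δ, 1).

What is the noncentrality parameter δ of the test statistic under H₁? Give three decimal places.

δ ≈ 4.960

δ = d·√(n/2) = 0.87 × √(65/2) = 4.9598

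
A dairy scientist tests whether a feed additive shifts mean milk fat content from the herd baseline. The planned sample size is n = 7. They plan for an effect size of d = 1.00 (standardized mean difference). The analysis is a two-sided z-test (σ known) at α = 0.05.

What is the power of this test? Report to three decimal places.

Noncentrality parameter: δ = d·√n = 1.00 × √7 = 2.6458
Two-sided α = 0.05 → critical value z_{0.025} = 1.960.
Power = Φ(δ − 1.960) + Φ(−δ − 1.960) = Φ(0.686) + Φ(-4.606) = 0.7536 + 0.0000 = 0.7536.

Power ≈ 0.754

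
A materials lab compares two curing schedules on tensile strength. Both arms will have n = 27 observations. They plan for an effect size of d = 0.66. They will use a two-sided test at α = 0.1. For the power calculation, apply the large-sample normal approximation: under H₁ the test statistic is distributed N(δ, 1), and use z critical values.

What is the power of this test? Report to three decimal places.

Noncentrality parameter: δ = d·√(n/2) = 0.66 × √(27/2) = 2.4250
Critical value for a two-sided test at α = 0.1: z_{α/2} = 1.645.
Power = Φ(δ − 1.645) + Φ(−δ − 1.645) = Φ(0.780) + Φ(-4.070) = 0.7823 + 0.0000 = 0.7824.

Power ≈ 0.782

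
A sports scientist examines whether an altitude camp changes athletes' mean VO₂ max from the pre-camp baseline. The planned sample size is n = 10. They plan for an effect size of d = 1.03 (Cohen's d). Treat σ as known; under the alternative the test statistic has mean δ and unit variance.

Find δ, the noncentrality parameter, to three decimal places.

δ = d·√n = 1.03 × √10 = 3.2571

δ ≈ 3.257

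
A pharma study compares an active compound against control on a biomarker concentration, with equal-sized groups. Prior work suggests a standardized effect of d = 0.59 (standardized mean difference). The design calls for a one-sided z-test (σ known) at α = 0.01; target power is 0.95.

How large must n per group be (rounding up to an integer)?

Set Φ(δ − 2.326) = 0.95; then δ − 2.326 = Φ⁻¹(0.95) = 1.645, giving δ = 3.971.
δ = d·√(n/2) ⇒ n = 2(δ/d)² = 2 × (3.971 / 0.59)² = 90.61.
Rounding up, n = 91 per group.

n = 91 per group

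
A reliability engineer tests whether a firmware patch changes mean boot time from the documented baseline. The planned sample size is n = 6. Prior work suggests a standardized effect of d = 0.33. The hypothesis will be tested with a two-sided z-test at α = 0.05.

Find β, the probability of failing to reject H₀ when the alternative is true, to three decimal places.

β ≈ 0.872

Noncentrality parameter: δ = d·√n = 0.33 × √6 = 0.8083
Critical value for a two-sided test at α = 0.05: z_{α/2} = 1.960.
Power = Φ(δ − 1.960) + Φ(−δ − 1.960) = Φ(-1.152) + Φ(-2.768) = 0.1247 + 0.0028 = 0.1276.
Type II error: β = 1 − power = 1 − 0.1276 = 0.8724.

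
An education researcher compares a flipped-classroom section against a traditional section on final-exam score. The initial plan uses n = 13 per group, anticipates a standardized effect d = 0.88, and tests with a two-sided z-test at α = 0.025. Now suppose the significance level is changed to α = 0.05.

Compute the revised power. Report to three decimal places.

Power ≈ 0.612

δ = d·√(n/2) = 0.88 × √(13/2) = 2.2436 (unchanged). New critical value: z_{0.025} = 1.960.
Revised power = Φ(δ − 1.960) + Φ(−δ − 1.960) = Φ(0.284) + Φ(-4.204) = 0.6116 + 0.0000 = 0.6117.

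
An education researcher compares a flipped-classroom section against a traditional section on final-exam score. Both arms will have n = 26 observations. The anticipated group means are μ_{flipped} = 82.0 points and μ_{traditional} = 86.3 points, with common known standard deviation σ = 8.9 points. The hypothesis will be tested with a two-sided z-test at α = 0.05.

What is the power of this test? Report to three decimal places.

Standardized effect: d = |μ_{flipped} − μ_{traditional}| / σ = |82.0 − 86.3| / 8.9 = 0.4831
Noncentrality parameter: δ = d·√(n/2) = 0.4831 × √(26/2) = 1.7420
Critical value for a two-sided test at α = 0.05: z_{α/2} = 1.960.
Power = Φ(δ − 1.960) + Φ(−δ − 1.960) = Φ(-0.218) + Φ(-3.702) = 0.4137 + 0.0001 = 0.4138.

Power ≈ 0.414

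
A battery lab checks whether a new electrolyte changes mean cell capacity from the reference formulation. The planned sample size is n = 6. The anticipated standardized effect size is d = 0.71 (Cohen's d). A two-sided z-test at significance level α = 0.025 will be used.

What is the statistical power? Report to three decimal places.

Power ≈ 0.308

Noncentrality parameter: λ = d·√n = 0.71 × √6 = 1.7391
Two-sided α = 0.025 → critical value z_{0.0125} = 2.241.
Power = Φ(λ − 2.241) + Φ(−λ − 2.241) = Φ(-0.502) + Φ(-3.981) = 0.3077 + 0.0000 = 0.3078.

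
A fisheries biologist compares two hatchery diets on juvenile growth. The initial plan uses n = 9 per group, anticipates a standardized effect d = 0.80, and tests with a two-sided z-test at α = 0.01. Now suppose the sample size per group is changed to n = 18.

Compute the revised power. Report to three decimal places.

Power ≈ 0.430

With n = 18 per group: δ = d·√(n/2) = 0.80 × √(18/2) = 2.4000. Critical value z_{0.005} = 2.576.
Revised power = Φ(δ − 2.576) + Φ(−δ − 2.576) = Φ(-0.176) + Φ(-4.976) = 0.4302 + 0.0000 = 0.4302.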